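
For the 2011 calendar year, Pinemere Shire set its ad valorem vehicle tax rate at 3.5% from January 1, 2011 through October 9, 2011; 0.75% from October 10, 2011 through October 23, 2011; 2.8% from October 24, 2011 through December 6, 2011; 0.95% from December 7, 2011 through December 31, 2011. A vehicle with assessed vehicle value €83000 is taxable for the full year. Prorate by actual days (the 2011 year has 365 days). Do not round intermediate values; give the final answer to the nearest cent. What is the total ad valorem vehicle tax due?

€2602.45

January 1 – October 9, 2011: 282 days at 3.5% → €83000 × 3.5% × 282/365 = €2244.4110
October 10 – October 23, 2011: 14 days at 0.75% → €83000 × 0.75% × 14/365 = €23.8767
October 24 – December 6, 2011: 44 days at 2.8% → €83000 × 2.8% × 44/365 = €280.1534
December 7 – December 31, 2011: 25 days at 0.95% → €83000 × 0.95% × 25/365 = €54.0068
Total = €2602.4479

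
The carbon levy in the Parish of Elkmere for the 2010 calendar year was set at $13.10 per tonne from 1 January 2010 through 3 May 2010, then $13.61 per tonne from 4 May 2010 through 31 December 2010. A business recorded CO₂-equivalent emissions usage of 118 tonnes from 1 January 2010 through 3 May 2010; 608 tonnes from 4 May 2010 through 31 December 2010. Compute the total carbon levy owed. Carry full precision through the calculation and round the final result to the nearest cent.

$9,820.68

1 January – 3 May 2010: 118 tonnes at $13.10/tonne → $1,545.80
4 May – 31 December 2010: 608 tonnes at $13.61/tonne → $8,274.88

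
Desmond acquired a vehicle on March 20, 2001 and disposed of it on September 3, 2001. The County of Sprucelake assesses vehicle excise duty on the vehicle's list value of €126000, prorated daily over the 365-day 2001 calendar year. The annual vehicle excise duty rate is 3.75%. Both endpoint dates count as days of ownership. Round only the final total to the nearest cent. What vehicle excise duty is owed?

€2174.79

Days held (March 20 – September 3, 2001): 168 out of 365
Tax = €126000 × 3.75% × 168/365 = €2174.7945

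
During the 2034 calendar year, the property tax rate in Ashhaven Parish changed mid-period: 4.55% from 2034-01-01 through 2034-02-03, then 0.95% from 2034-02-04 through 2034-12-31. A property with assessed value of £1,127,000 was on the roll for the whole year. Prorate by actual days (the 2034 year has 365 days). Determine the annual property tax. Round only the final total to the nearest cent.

2034-01-01 to 2034-02-03: 34 days at 4.55% → £1,127,000 × 4.55% × 34/365 = £4,776.6274
2034-02-04 to 2034-12-31: 331 days at 0.95% → £1,127,000 × 0.95% × 331/365 = £9,709.1822
Total = £14,485.8096

£14,485.81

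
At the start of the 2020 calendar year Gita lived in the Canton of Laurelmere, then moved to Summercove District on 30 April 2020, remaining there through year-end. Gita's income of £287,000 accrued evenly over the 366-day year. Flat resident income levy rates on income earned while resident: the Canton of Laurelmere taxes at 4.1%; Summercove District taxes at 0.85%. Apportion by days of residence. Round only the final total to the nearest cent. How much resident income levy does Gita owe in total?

The Canton of Laurelmere, 1 January – 29 April 2020: 120 days → £287,000 × 4.1% × 120/366 = £3,858.0328
Summercove District, 30 April – 31 December 2020: 246 days → £287,000 × 0.85% × 246/366 = £1,639.6639
Total = £5,497.6967

£5,497.70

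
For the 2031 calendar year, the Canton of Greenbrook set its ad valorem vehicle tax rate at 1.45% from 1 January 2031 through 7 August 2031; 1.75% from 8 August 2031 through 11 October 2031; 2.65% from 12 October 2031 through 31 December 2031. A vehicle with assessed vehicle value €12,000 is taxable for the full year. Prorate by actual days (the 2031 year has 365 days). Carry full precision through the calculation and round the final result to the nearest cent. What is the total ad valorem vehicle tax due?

€212.37

1 January – 7 August 2031: 219 days at 1.45% → €12,000 × 1.45% × 219/365 = €104.4000
8 August – 11 October 2031: 65 days at 1.75% → €12,000 × 1.75% × 65/365 = €37.3973
12 October – 31 December 2031: 81 days at 2.65% → €12,000 × 2.65% × 81/365 = €70.5699
Total = €212.3671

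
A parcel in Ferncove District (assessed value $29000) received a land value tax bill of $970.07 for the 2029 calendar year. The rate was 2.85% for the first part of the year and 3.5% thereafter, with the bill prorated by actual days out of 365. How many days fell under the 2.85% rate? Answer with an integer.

Let d = days at the first rate; then 365 − d days at the second rate.
$29000 × [2.85%·d + 3.5%·(365−d)] / 365 = $970.07
Solving gives d = 87, so the new rate took effect on March 29, 2029.

87 days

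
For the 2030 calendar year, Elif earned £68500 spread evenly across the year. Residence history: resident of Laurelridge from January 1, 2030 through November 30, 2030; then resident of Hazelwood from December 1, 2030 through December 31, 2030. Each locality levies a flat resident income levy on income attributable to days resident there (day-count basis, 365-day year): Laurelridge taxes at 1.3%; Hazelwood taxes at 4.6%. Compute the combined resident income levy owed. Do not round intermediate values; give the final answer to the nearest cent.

£1082.49

Laurelridge, January 1 – November 30, 2030: 334 days → £68500 × 1.3% × 334/365 = £814.8685
Hazelwood, December 1 – December 31, 2030: 31 days → £68500 × 4.6% × 31/365 = £267.6192
Total = £1082.4877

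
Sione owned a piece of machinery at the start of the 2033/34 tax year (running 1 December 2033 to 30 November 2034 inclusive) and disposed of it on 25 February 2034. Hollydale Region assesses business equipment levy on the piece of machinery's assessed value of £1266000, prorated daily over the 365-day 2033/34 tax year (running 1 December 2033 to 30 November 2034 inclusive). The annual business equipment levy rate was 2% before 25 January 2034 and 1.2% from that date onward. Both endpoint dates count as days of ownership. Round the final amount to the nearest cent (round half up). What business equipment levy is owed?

£5147.24

1 December 2033 – 24 January 2034: 55 days at 2% → £1266000 × 2% × 55/365 = £3815.3425
25 January – 25 February 2034: 32 days at 1.2% → £1266000 × 1.2% × 32/365 = £1331.9014
Total = £5147.2438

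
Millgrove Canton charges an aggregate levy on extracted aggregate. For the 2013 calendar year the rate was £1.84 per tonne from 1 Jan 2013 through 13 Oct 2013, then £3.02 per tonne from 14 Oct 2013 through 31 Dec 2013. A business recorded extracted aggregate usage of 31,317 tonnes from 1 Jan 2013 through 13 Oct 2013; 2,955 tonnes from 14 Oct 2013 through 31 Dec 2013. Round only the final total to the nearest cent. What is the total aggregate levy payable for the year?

1 Jan – 13 Oct 2013: 31,317 tonnes at £1.84/tonne → £57,623.28
14 Oct – 31 Dec 2013: 2,955 tonnes at £3.02/tonne → £8,924.10

£66,547.38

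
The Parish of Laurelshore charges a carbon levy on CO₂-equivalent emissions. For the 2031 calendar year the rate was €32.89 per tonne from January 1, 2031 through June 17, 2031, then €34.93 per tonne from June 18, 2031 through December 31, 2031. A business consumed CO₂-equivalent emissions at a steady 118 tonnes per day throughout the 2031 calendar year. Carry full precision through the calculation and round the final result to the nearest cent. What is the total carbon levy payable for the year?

€1,463,994.14

January 1 – June 17, 2031: 168 days × 118 tonnes/day = 19,824 tonnes at €32.89/tonne → €652,011.36
June 18 – December 31, 2031: 197 days × 118 tonnes/day = 23,246 tonnes at €34.93/tonne → €811,982.78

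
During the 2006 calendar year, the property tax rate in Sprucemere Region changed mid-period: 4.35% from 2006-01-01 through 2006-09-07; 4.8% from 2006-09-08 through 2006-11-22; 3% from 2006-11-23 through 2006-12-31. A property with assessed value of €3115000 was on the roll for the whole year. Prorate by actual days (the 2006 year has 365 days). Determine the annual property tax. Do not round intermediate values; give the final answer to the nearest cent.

€133927.93

2006-01-01 to 2006-09-07: 250 days at 4.35% → €3115000 × 4.35% × 250/365 = €92809.9315
2006-09-08 to 2006-11-22: 76 days at 4.8% → €3115000 × 4.8% × 76/365 = €31132.9315
2006-11-23 to 2006-12-31: 39 days at 3% → €3115000 × 3% × 39/365 = €9985.0685
Total = €133927.9315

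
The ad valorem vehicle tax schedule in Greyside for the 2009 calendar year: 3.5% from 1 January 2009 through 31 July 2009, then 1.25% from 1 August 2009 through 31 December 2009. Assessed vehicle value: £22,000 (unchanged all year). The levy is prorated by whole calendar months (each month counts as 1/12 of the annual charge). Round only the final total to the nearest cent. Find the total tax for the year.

£563.75

1 January – 31 July 2009: 7 months at 3.5% → £22,000 × 3.5% × 7/12 = £449.1667
1 August – 31 December 2009: 5 months at 1.25% → £22,000 × 1.25% × 5/12 = £114.5833
Total = £563.7500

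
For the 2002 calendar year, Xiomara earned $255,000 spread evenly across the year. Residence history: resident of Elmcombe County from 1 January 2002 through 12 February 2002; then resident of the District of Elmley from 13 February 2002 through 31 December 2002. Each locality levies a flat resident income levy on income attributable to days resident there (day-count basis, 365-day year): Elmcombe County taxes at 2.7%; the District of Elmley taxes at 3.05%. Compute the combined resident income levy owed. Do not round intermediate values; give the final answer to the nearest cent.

$7,672.36

Elmcombe County, 1 January – 12 February 2002: 43 days → $255,000 × 2.7% × 43/365 = $811.1096
The District of Elmley, 13 February – 31 December 2002: 322 days → $255,000 × 3.05% × 322/365 = $6,861.2466
Total = $7,672.3562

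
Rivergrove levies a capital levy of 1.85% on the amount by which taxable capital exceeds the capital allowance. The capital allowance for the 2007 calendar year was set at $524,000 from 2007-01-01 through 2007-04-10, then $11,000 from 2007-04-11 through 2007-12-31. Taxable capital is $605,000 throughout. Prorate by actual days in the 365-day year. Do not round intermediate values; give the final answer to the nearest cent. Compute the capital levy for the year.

2007-01-01 to 2007-04-10: 100 days, exemption $524,000 → ($605,000 − $524,000) × 1.85% × 100/365 = $410.5479
2007-04-11 to 2007-12-31: 265 days, exemption $11,000 → ($605,000 − $11,000) × 1.85% × 265/365 = $7,978.3151
Total = $8,388.8630

$8,388.86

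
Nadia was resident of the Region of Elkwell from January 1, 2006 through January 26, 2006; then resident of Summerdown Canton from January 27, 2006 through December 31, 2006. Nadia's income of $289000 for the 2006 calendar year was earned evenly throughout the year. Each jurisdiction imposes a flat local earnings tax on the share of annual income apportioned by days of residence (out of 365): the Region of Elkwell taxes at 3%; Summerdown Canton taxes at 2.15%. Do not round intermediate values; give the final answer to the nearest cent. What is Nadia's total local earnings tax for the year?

The Region of Elkwell, January 1 – January 26, 2006: 26 days → $289000 × 3% × 26/365 = $617.5890
Summerdown Canton, January 27 – December 31, 2006: 339 days → $289000 × 2.15% × 339/365 = $5770.8945
Total = $6388.4836

$6388.48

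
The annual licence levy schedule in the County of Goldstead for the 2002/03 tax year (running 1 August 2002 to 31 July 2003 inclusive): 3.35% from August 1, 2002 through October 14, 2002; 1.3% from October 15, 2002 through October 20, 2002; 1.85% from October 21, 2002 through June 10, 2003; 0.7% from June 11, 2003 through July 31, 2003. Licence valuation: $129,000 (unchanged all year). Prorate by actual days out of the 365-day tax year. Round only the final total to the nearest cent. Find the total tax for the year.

$2,565.16

August 1 – October 14, 2002: 75 days at 3.35% → $129,000 × 3.35% × 75/365 = $887.9795
October 15 – October 20, 2002: 6 days at 1.3% → $129,000 × 1.3% × 6/365 = $27.5671
October 21, 2002 – June 10, 2003: 233 days at 1.85% → $129,000 × 1.85% × 233/365 = $1,523.4370
June 11 – July 31, 2003: 51 days at 0.7% → $129,000 × 0.7% × 51/365 = $126.1726
Total = $2,565.1562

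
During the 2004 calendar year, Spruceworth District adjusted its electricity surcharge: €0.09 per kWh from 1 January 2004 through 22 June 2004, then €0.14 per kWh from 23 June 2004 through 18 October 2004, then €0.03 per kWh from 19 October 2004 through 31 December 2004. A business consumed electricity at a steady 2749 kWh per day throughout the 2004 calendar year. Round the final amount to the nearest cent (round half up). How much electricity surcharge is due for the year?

€94565.60

1 January – 22 June 2004: 174 days × 2749 kWh/day = 478,326 kWh at €0.09/kWh → €43049.34
23 June – 18 October 2004: 118 days × 2749 kWh/day = 324,382 kWh at €0.14/kWh → €45413.48
19 October – 31 December 2004: 74 days × 2749 kWh/day = 203,426 kWh at €0.03/kWh → €6102.78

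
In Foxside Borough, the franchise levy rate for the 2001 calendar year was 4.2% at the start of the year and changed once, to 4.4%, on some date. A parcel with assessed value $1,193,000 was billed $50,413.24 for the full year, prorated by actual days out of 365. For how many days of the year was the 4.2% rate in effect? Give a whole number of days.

318 days

Let d = days at the first rate; then 365 − d days at the second rate.
$1,193,000 × [4.2%·d + 4.4%·(365−d)] / 365 = $50,413.24
Solving gives d = 318, so the new rate took effect on November 15, 2001.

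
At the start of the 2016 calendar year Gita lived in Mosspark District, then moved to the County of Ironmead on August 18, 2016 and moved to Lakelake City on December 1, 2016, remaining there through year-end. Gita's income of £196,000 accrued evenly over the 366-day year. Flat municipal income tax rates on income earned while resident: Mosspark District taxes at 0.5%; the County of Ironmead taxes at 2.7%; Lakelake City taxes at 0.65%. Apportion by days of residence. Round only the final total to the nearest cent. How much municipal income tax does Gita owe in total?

Mosspark District, January 1 – August 17, 2016: 230 days → £196,000 × 0.5% × 230/366 = £615.8470
The County of Ironmead, August 18 – November 30, 2016: 105 days → £196,000 × 2.7% × 105/366 = £1,518.1967
Lakelake City, December 1 – December 31, 2016: 31 days → £196,000 × 0.65% × 31/366 = £107.9071
Total = £2,241.9508

£2,241.95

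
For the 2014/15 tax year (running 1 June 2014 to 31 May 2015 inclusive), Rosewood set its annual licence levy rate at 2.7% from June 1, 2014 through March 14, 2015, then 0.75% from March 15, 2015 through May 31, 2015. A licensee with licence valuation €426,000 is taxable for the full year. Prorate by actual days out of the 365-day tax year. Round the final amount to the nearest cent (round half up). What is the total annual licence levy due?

€9,726.81

June 1, 2014 – March 14, 2015: 287 days at 2.7% → €426,000 × 2.7% × 287/365 = €9,044.0384
March 15 – May 31, 2015: 78 days at 0.75% → €426,000 × 0.75% × 78/365 = €682.7671
Total = €9,726.8055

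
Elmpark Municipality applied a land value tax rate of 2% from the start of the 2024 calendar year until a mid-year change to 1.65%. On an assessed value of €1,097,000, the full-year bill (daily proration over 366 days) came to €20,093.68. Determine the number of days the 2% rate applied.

Let d = days at the first rate; then 366 − d days at the second rate.
€1,097,000 × [2%·d + 1.65%·(366−d)] / 366 = €20,093.68
Solving gives d = 190, so the new rate took effect on July 9, 2024.

190 days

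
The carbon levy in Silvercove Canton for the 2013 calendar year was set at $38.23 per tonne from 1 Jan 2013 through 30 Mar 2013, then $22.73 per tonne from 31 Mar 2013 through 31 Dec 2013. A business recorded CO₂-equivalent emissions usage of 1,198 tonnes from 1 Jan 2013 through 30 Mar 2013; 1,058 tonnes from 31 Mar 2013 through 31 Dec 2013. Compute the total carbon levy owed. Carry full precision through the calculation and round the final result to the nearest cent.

$69847.88

1 Jan – 30 Mar 2013: 1,198 tonnes at $38.23/tonne → $45799.54
31 Mar – 31 Dec 2013: 1,058 tonnes at $22.73/tonne → $24048.34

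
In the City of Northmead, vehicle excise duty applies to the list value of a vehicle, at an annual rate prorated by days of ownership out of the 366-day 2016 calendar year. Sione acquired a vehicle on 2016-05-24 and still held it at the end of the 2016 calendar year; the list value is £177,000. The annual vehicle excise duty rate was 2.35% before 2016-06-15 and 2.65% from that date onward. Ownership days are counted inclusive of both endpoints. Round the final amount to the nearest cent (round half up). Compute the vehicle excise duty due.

£2,813.14

2016-05-24 to 2016-06-14: 22 days at 2.35% → £177,000 × 2.35% × 22/366 = £250.0246
2016-06-15 to 2016-12-31: 200 days at 2.65% → £177,000 × 2.65% × 200/366 = £2,563.1148
Total = £2,813.1393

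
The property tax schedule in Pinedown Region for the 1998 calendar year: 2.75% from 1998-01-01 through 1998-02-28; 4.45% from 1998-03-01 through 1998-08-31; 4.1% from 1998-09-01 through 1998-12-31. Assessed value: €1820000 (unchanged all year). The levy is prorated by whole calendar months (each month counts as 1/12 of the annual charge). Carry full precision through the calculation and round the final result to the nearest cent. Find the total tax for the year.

1998-01-01 to 1998-02-28: 2 months at 2.75% → €1820000 × 2.75% × 2/12 = €8341.6667
1998-03-01 to 1998-08-31: 6 months at 4.45% → €1820000 × 4.45% × 6/12 = €40495.0000
1998-09-01 to 1998-12-31: 4 months at 4.1% → €1820000 × 4.1% × 4/12 = €24873.3333
Total = €73710.0000

€73710.00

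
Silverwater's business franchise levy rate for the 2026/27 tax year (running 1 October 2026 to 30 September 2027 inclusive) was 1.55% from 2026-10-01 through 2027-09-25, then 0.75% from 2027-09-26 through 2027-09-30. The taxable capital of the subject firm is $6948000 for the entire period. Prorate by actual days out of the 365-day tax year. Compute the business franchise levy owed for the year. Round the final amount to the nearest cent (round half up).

$106932.58

2026-10-01 to 2027-09-25: 360 days at 1.55% → $6948000 × 1.55% × 360/365 = $106218.7397
2027-09-26 to 2027-09-30: 5 days at 0.75% → $6948000 × 0.75% × 5/365 = $713.8356
Total = $106932.5753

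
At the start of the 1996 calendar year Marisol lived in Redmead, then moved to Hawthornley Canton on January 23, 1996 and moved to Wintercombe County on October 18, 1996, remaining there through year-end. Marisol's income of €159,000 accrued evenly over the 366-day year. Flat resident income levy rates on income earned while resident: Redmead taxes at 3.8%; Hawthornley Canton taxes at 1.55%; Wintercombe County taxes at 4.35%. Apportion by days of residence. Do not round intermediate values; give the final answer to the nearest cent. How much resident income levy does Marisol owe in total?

€3,591.84

Redmead, January 1 – January 22, 1996: 22 days → €159,000 × 3.8% × 22/366 = €363.1803
Hawthornley Canton, January 23 – October 17, 1996: 269 days → €159,000 × 1.55% × 269/366 = €1,811.3402
Wintercombe County, October 18 – December 31, 1996: 75 days → €159,000 × 4.35% × 75/366 = €1,417.3156
Total = €3,591.8361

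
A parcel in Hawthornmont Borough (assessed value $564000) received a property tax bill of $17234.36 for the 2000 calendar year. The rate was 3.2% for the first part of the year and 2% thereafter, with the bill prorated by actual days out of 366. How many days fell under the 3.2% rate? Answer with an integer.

322 days

Let d = days at the first rate; then 366 − d days at the second rate.
$564000 × [3.2%·d + 2%·(366−d)] / 366 = $17234.36
Solving gives d = 322, so the new rate took effect on November 18, 2000.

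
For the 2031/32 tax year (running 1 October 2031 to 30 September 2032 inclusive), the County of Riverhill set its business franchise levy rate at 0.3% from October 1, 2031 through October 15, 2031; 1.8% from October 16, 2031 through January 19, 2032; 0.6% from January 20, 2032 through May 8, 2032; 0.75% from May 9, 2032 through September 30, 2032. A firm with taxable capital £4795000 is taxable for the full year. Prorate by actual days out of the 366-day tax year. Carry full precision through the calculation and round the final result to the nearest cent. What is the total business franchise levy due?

£46122.40

October 1 – October 15, 2031: 15 days at 0.3% → £4795000 × 0.3% × 15/366 = £589.5492
October 16, 2031 – January 19, 2032: 96 days at 1.8% → £4795000 × 1.8% × 96/366 = £22638.6885
January 20 – May 8, 2032: 110 days at 0.6% → £4795000 × 0.6% × 110/366 = £8646.7213
May 9 – September 30, 2032: 145 days at 0.75% → £4795000 × 0.75% × 145/366 = £14247.4385
Total = £46122.3975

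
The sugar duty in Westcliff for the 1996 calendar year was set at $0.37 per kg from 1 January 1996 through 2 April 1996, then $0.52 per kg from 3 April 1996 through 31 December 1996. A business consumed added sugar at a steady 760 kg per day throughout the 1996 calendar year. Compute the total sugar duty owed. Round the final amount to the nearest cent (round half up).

1 January – 2 April 1996: 93 days × 760 kg/day = 70,680 kg at $0.37/kg → $26,151.60
3 April – 31 December 1996: 273 days × 760 kg/day = 207,480 kg at $0.52/kg → $107,889.60

$134,041.20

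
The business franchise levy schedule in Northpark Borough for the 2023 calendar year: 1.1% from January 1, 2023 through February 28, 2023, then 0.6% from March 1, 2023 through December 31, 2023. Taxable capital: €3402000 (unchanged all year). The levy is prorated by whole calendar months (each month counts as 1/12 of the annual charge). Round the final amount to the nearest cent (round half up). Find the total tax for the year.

January 1 – February 28, 2023: 2 months at 1.1% → €3402000 × 1.1% × 2/12 = €6237.0000
March 1 – December 31, 2023: 10 months at 0.6% → €3402000 × 0.6% × 10/12 = €17010.0000
Total = €23247.0000

€23247.00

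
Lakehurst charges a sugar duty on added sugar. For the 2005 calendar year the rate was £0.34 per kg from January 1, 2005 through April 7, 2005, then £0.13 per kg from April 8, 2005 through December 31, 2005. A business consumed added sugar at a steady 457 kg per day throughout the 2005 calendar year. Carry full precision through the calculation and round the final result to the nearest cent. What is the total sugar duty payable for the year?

£30,993.74

January 1 – April 7, 2005: 97 days × 457 kg/day = 44,329 kg at £0.34/kg → £15,071.86
April 8 – December 31, 2005: 268 days × 457 kg/day = 122,476 kg at £0.13/kg → £15,921.88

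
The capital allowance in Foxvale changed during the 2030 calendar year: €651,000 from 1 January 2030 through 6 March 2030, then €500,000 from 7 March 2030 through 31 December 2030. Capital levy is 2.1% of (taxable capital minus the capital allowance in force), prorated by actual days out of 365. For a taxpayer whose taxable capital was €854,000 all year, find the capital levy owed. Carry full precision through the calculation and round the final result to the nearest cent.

1 January – 6 March 2030: 65 days, exemption €651,000 → (€854,000 − €651,000) × 2.1% × 65/365 = €759.1644
7 March – 31 December 2030: 300 days, exemption €500,000 → (€854,000 − €500,000) × 2.1% × 300/365 = €6,110.1370
Total = €6,869.3014

€6,869.30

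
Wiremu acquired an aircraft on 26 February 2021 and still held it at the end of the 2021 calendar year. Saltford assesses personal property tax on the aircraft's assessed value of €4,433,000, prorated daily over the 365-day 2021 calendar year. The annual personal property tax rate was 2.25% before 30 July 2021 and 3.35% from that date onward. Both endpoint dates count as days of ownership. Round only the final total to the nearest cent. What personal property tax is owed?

26 February – 29 July 2021: 154 days at 2.25% → €4,433,000 × 2.25% × 154/365 = €42,083.1370
30 July – 31 December 2021: 155 days at 3.35% → €4,433,000 × 3.35% × 155/365 = €63,063.9795
Total = €105,147.1164

€105,147.12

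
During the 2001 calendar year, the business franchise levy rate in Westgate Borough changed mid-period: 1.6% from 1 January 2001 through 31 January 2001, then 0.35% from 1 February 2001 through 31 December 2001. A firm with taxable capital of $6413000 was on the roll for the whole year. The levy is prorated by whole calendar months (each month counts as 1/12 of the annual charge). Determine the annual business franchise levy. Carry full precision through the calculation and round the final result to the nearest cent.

$29125.71

1 January – 31 January 2001: 1 month at 1.6% → $6413000 × 1.6% × 1/12 = $8550.6667
1 February – 31 December 2001: 11 months at 0.35% → $6413000 × 0.35% × 11/12 = $20575.0417
Total = $29125.7083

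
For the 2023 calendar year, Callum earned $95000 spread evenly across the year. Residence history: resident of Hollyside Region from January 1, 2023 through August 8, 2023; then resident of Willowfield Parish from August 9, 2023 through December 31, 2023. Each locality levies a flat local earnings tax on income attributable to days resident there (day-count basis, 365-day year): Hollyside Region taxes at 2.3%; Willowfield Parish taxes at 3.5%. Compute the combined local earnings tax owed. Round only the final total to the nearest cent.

$2637.88

Hollyside Region, January 1 – August 8, 2023: 220 days → $95000 × 2.3% × 220/365 = $1316.9863
Willowfield Parish, August 9 – December 31, 2023: 145 days → $95000 × 3.5% × 145/365 = $1320.8904
Total = $2637.8767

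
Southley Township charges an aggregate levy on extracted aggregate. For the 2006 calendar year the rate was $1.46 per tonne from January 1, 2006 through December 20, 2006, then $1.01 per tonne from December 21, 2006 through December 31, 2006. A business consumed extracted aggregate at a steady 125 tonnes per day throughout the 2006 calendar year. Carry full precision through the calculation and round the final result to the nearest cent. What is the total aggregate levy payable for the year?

$65,993.75

January 1 – December 20, 2006: 354 days × 125 tonnes/day = 44,250 tonnes at $1.46/tonne → $64,605.00
December 21 – December 31, 2006: 11 days × 125 tonnes/day = 1,375 tonnes at $1.01/tonne → $1,388.75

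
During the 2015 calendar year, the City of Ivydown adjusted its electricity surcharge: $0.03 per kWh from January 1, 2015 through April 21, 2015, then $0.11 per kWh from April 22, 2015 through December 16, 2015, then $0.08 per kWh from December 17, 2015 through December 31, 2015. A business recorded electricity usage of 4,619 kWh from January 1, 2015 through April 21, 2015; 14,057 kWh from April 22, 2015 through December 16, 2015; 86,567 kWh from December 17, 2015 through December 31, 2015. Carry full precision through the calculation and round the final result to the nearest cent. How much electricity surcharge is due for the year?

January 1 – April 21, 2015: 4,619 kWh at $0.03/kWh → $138.57
April 22 – December 16, 2015: 14,057 kWh at $0.11/kWh → $1,546.27
December 17 – December 31, 2015: 86,567 kWh at $0.08/kWh → $6,925.36

$8,610.20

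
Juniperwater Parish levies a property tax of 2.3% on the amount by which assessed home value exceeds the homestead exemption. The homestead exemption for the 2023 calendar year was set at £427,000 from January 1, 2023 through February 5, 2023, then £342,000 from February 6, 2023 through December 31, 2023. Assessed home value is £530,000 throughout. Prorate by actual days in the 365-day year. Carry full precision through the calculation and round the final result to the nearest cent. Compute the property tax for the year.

£4,131.18

January 1 – February 5, 2023: 36 days, exemption £427,000 → (£530,000 − £427,000) × 2.3% × 36/365 = £233.6548
February 6 – December 31, 2023: 329 days, exemption £342,000 → (£530,000 − £342,000) × 2.3% × 329/365 = £3,897.5233
Total = £4,131.1781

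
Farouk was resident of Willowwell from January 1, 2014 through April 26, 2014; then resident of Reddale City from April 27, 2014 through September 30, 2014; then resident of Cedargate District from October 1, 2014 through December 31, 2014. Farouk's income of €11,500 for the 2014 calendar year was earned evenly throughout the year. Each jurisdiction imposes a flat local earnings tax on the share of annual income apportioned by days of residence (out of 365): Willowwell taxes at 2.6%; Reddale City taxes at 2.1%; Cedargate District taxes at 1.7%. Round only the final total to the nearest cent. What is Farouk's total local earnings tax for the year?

€248.18

Willowwell, January 1 – April 26, 2014: 116 days → €11,500 × 2.6% × 116/365 = €95.0247
Reddale City, April 27 – September 30, 2014: 157 days → €11,500 × 2.1% × 157/365 = €103.8781
Cedargate District, October 1 – December 31, 2014: 92 days → €11,500 × 1.7% × 92/365 = €49.2767
Total = €248.1795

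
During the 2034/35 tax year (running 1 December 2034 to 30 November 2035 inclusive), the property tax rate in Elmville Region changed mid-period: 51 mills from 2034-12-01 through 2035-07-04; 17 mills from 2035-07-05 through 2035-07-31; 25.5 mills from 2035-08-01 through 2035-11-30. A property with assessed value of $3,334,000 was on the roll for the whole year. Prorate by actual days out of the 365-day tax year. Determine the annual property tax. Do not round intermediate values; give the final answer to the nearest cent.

$133,232.12

2034-12-01 to 2035-07-04: 216 days at 51 mills → $3,334,000 × 5.1% × 216/365 = $100,622.8603
2035-07-05 to 2035-07-31: 27 days at 17 mills → $3,334,000 × 1.7% × 27/365 = $4,192.6192
2035-08-01 to 2035-11-30: 122 days at 25.5 mills → $3,334,000 × 2.55% × 122/365 = $28,416.6411
Total = $133,232.1205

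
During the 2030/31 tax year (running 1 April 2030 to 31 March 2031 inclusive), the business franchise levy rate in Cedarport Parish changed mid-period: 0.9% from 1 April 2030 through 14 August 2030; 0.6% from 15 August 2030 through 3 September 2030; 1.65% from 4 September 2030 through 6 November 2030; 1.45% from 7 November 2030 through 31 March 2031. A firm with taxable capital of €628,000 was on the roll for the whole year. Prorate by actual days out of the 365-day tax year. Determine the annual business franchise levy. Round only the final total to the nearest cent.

€7,746.77

1 April – 14 August 2030: 136 days at 0.9% → €628,000 × 0.9% × 136/365 = €2,105.9507
15 August – 3 September 2030: 20 days at 0.6% → €628,000 × 0.6% × 20/365 = €206.4658
4 September – 6 November 2030: 64 days at 1.65% → €628,000 × 1.65% × 64/365 = €1,816.8986
7 November 2030 – 31 March 2031: 145 days at 1.45% → €628,000 × 1.45% × 145/365 = €3,617.4521
Total = €7,746.7671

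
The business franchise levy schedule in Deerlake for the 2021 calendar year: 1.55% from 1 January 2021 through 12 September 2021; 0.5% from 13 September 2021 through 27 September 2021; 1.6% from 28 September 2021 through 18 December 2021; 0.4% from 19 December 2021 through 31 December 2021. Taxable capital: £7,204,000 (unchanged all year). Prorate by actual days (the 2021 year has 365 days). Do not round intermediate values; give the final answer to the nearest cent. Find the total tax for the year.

1 January – 12 September 2021: 255 days at 1.55% → £7,204,000 × 1.55% × 255/365 = £78,010.4384
13 September – 27 September 2021: 15 days at 0.5% → £7,204,000 × 0.5% × 15/365 = £1,480.2740
28 September – 18 December 2021: 82 days at 1.6% → £7,204,000 × 1.6% × 82/365 = £25,894.9260
19 December – 31 December 2021: 13 days at 0.4% → £7,204,000 × 0.4% × 13/365 = £1,026.3233
Total = £106,411.9616

£106,411.96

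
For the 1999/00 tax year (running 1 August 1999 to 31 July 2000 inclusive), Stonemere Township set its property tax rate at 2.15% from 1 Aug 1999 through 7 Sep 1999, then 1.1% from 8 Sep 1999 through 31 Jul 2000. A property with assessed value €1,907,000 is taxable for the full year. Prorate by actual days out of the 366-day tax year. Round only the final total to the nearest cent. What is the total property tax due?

€23,055.94

1 Aug – 7 Sep 1999: 38 days at 2.15% → €1,907,000 × 2.15% × 38/366 = €4,256.8825
8 Sep 1999 – 31 Jul 2000: 328 days at 1.1% → €1,907,000 × 1.1% × 328/366 = €18,799.0601
Total = €23,055.9426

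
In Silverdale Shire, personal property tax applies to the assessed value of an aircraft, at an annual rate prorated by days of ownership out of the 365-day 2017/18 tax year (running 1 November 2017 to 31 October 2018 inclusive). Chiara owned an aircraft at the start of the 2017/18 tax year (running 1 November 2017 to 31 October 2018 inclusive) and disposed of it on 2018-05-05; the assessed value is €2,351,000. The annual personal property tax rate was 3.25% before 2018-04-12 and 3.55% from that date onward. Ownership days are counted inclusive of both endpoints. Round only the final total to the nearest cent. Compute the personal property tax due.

2017-11-01 to 2018-04-11: 162 days at 3.25% → €2,351,000 × 3.25% × 162/365 = €33,912.3699
2018-04-12 to 2018-05-05: 24 days at 3.55% → €2,351,000 × 3.55% × 24/365 = €5,487.8137
Total = €39,400.1836

€39,400.18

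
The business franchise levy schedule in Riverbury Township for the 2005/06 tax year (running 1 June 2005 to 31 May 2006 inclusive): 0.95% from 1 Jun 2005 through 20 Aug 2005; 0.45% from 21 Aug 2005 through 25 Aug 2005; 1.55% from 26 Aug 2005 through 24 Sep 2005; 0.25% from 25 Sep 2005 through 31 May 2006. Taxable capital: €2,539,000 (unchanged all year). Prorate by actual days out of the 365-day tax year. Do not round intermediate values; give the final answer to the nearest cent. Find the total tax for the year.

1 Jun – 20 Aug 2005: 81 days at 0.95% → €2,539,000 × 0.95% × 81/365 = €5,352.7685
21 Aug – 25 Aug 2005: 5 days at 0.45% → €2,539,000 × 0.45% × 5/365 = €156.5137
26 Aug – 24 Sep 2005: 30 days at 1.55% → €2,539,000 × 1.55% × 30/365 = €3,234.6164
25 Sep 2005 – 31 May 2006: 249 days at 0.25% → €2,539,000 × 0.25% × 249/365 = €4,330.2123
Total = €13,074.1110

€13,074.11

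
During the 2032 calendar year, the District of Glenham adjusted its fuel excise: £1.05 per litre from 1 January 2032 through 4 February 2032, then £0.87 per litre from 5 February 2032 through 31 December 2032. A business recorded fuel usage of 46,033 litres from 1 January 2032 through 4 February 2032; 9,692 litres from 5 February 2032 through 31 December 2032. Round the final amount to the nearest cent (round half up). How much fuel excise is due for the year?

£56,766.69

1 January – 4 February 2032: 46,033 litres at £1.05/litre → £48,334.65
5 February – 31 December 2032: 9,692 litres at £0.87/litre → £8,432.04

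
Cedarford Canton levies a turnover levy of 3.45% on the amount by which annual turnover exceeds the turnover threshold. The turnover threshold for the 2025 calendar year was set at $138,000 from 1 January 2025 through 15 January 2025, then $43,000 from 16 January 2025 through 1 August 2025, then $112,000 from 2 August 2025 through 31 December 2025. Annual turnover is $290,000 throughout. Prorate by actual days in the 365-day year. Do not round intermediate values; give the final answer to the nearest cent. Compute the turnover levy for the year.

1 January – 15 January 2025: 15 days, exemption $138,000 → ($290,000 − $138,000) × 3.45% × 15/365 = $215.5068
16 January – 1 August 2025: 198 days, exemption $43,000 → ($290,000 − $43,000) × 3.45% × 198/365 = $4,622.6219
2 August – 31 December 2025: 152 days, exemption $112,000 → ($290,000 − $112,000) × 3.45% × 152/365 = $2,557.3479
Total = $7,395.4767

$7,395.48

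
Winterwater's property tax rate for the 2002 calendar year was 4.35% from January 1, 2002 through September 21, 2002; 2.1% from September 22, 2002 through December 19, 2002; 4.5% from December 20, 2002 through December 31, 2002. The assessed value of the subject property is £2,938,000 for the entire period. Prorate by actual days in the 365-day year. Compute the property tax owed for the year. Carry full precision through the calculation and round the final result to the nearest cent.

January 1 – September 21, 2002: 264 days at 4.35% → £2,938,000 × 4.35% × 264/365 = £92,438.3342
September 22 – December 19, 2002: 89 days at 2.1% → £2,938,000 × 2.1% × 89/365 = £15,044.1699
December 20 – December 31, 2002: 12 days at 4.5% → £2,938,000 × 4.5% × 12/365 = £4,346.6301
Total = £111,829.1342

£111,829.13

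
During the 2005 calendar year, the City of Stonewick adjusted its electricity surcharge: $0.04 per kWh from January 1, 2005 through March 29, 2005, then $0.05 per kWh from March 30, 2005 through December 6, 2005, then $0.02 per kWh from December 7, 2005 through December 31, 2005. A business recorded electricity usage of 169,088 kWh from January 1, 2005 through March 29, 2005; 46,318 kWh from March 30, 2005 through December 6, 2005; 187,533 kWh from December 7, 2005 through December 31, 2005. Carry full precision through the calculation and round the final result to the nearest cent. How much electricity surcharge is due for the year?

$12830.08

January 1 – March 29, 2005: 169,088 kWh at $0.04/kWh → $6763.52
March 30 – December 6, 2005: 46,318 kWh at $0.05/kWh → $2315.90
December 7 – December 31, 2005: 187,533 kWh at $0.02/kWh → $3750.66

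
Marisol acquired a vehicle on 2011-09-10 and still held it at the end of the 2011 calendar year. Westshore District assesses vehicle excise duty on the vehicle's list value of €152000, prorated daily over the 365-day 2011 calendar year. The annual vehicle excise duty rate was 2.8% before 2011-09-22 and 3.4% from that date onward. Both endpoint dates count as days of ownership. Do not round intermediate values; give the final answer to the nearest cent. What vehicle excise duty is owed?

2011-09-10 to 2011-09-21: 12 days at 2.8% → €152000 × 2.8% × 12/365 = €139.9233
2011-09-22 to 2011-12-31: 101 days at 3.4% → €152000 × 3.4% × 101/365 = €1430.0493
Total = €1569.9726

€1569.97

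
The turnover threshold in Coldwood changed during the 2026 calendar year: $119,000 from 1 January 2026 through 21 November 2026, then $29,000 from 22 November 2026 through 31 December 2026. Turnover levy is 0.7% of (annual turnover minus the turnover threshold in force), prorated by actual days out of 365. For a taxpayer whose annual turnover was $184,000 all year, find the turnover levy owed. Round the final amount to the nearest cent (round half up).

$524.04

1 January – 21 November 2026: 325 days, exemption $119,000 → ($184,000 − $119,000) × 0.7% × 325/365 = $405.1370
22 November – 31 December 2026: 40 days, exemption $29,000 → ($184,000 − $29,000) × 0.7% × 40/365 = $118.9041
Total = $524.0411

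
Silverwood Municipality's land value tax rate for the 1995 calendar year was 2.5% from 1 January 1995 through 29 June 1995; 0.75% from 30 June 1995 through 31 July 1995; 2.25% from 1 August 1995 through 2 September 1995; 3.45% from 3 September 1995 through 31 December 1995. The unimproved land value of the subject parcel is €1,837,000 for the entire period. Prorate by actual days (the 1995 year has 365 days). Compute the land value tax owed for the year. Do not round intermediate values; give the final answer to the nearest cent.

€48,428.86

1 January – 29 June 1995: 180 days at 2.5% → €1,837,000 × 2.5% × 180/365 = €22,647.9452
30 June – 31 July 1995: 32 days at 0.75% → €1,837,000 × 0.75% × 32/365 = €1,207.8904
1 August – 2 September 1995: 33 days at 2.25% → €1,837,000 × 2.25% × 33/365 = €3,736.9110
3 September – 31 December 1995: 120 days at 3.45% → €1,837,000 × 3.45% × 120/365 = €20,836.1096
Total = €48,428.8562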